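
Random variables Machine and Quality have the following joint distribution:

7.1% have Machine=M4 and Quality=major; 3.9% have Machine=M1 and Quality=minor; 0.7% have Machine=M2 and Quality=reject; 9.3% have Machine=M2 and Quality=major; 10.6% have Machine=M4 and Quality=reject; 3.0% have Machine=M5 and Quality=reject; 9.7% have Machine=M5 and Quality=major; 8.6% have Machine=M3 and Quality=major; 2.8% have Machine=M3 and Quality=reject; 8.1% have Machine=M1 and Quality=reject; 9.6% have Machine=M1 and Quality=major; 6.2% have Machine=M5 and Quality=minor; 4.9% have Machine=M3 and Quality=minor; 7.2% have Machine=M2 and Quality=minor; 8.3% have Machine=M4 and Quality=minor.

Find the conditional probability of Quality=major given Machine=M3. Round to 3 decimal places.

0.528

P(Machine=M3) = 0.049 + 0.086 + 0.028 = 0.163.
P(Quality=major | Machine=M3) = 0.086/0.163 = 0.528.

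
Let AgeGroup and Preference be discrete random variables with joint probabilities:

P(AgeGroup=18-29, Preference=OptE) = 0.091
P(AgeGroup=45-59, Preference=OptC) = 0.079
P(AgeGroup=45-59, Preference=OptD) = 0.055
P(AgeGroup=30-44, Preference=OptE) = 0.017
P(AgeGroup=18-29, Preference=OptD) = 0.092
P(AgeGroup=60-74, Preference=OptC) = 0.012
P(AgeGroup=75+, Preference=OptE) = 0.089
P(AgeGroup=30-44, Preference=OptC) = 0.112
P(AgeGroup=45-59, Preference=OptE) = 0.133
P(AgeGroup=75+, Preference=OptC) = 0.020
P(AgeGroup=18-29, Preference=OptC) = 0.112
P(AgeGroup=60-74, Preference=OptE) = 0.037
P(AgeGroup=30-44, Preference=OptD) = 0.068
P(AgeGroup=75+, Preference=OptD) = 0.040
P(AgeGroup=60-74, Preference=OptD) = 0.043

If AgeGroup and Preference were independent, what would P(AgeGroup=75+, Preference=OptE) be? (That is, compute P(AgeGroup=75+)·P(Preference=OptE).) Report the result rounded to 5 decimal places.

0.05468

P(AgeGroup=75+) = 0.020 + 0.040 + 0.089 = 0.149.
P(Preference=OptE) = 0.091 + 0.017 + 0.133 + 0.037 + 0.089 = 0.367.
Product: 0.149 × 0.367 = 0.05468.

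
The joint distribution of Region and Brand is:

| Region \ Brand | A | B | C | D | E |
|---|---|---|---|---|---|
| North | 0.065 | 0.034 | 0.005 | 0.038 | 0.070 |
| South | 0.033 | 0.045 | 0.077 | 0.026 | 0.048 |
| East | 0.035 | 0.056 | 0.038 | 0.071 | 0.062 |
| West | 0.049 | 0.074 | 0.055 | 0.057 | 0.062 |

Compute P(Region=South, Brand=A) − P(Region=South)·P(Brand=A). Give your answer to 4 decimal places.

-0.0087

P(Region=South) = 0.033 + 0.045 + 0.077 + 0.026 + 0.048 = 0.229.
P(Brand=A) = 0.065 + 0.033 + 0.035 + 0.049 = 0.182.
P(Region=South, Brand=A) − P(Region=South)P(Brand=A) = 0.033 − 0.229×0.182 = -0.0087.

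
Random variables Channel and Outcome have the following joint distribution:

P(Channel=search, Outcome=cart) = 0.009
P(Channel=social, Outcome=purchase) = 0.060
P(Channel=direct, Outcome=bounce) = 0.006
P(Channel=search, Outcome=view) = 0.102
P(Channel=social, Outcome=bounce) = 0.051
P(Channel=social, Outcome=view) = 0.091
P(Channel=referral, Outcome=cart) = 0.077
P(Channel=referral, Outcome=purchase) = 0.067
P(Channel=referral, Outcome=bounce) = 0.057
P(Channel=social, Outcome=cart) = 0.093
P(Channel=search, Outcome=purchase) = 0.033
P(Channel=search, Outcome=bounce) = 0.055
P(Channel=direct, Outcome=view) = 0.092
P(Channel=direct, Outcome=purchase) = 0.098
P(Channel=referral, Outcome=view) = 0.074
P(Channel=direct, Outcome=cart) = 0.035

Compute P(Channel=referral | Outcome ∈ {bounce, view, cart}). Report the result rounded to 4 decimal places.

0.2803

P(Outcome=bounce) = 0.055 + 0.051 + 0.006 + 0.057 = 0.169.
P(Outcome=view) = 0.102 + 0.091 + 0.092 + 0.074 = 0.359.
P(Outcome=cart) = 0.009 + 0.093 + 0.035 + 0.077 = 0.214.
P(Outcome ∈ {bounce, view, cart}) = 0.169 + 0.359 + 0.214 = 0.742; P(Channel=referral, Outcome ∈ {bounce, view, cart}) = 0.057 + 0.074 + 0.077 = 0.208.
P(Channel=referral | Outcome ∈ {bounce, view, cart}) = 0.208/0.742 = 0.2803.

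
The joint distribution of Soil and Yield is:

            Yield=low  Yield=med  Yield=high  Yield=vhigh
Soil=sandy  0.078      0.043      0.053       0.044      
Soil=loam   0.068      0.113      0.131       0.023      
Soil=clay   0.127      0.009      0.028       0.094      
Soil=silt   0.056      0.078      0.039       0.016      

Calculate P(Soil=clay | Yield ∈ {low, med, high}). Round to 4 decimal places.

P(Yield=low) = 0.078 + 0.068 + 0.127 + 0.056 = 0.329.
P(Yield=med) = 0.043 + 0.113 + 0.009 + 0.078 = 0.243.
P(Yield=high) = 0.053 + 0.131 + 0.028 + 0.039 = 0.251.
P(Yield ∈ {low, med, high}) = 0.329 + 0.243 + 0.251 = 0.823; P(Soil=clay, Yield ∈ {low, med, high}) = 0.127 + 0.009 + 0.028 = 0.164.
P(Soil=clay | Yield ∈ {low, med, high}) = 0.164/0.823 = 0.1993.

0.1993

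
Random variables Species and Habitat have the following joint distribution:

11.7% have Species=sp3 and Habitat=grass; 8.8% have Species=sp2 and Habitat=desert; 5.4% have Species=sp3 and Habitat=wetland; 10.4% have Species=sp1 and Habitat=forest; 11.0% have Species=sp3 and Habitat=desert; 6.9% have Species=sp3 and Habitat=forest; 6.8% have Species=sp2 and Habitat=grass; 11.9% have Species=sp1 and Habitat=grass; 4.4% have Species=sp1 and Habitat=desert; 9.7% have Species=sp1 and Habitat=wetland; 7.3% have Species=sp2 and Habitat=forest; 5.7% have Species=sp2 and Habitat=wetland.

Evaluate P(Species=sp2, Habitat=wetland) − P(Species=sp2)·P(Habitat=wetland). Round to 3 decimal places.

P(Species=sp2) = 0.073 + 0.068 + 0.057 + 0.088 = 0.286.
P(Habitat=wetland) = 0.097 + 0.057 + 0.054 = 0.208.
P(Species=sp2, Habitat=wetland) − P(Species=sp2)P(Habitat=wetland) = 0.057 − 0.286×0.208 = -0.002.

-0.002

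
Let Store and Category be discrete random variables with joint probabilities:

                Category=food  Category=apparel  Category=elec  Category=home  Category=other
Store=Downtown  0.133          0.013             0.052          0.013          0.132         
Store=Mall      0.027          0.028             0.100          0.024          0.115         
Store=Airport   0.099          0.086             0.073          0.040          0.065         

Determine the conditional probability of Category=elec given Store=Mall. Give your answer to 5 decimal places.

P(Store=Mall) = 0.027 + 0.028 + 0.100 + 0.024 + 0.115 = 0.294.
P(Category=elec | Store=Mall) = 0.100/0.294 = 0.34014.

0.34014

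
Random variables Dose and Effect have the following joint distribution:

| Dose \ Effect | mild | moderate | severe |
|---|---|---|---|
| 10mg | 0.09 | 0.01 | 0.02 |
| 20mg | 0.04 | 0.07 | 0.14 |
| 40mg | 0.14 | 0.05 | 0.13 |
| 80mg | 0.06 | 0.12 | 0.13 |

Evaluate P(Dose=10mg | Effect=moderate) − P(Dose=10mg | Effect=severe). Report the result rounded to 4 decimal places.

P(Effect=moderate) = 0.01 + 0.07 + 0.05 + 0.12 = 0.25; P(Dose=10mg | Effect=moderate) = 0.01/0.25 = 0.04000.
P(Effect=severe) = 0.02 + 0.14 + 0.13 + 0.13 = 0.42; P(Dose=10mg | Effect=severe) = 0.02/0.42 = 0.04762.
Difference = -0.0076.

-0.0076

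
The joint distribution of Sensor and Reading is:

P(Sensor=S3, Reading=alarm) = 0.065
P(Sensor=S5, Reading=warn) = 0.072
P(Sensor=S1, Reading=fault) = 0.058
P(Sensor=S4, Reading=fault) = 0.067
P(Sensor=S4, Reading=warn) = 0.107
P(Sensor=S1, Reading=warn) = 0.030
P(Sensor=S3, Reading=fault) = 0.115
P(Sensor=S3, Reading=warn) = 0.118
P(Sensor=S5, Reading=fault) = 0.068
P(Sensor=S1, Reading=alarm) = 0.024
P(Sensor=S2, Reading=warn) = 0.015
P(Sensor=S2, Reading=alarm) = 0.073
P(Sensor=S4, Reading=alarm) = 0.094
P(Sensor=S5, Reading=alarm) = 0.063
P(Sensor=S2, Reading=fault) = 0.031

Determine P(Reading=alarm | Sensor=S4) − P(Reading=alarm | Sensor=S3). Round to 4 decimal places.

P(Sensor=S4) = 0.107 + 0.094 + 0.067 = 0.268; P(Reading=alarm | Sensor=S4) = 0.094/0.268 = 0.35075.
P(Sensor=S3) = 0.118 + 0.065 + 0.115 = 0.298; P(Reading=alarm | Sensor=S3) = 0.065/0.298 = 0.21812.
Difference = 0.1326.

0.1326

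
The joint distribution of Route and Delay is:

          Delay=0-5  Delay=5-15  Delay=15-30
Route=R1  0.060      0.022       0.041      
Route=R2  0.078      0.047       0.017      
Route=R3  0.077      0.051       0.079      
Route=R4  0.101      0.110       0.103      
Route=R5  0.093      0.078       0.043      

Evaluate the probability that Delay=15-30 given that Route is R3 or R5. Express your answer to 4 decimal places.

0.2898

P(Route=R3) = 0.077 + 0.051 + 0.079 = 0.207.
P(Route=R5) = 0.093 + 0.078 + 0.043 = 0.214.
P(Route ∈ {R3, R5}) = 0.207 + 0.214 = 0.421; P(Delay=15-30, Route ∈ {R3, R5}) = 0.079 + 0.043 = 0.122.
P(Delay=15-30 | Route ∈ {R3, R5}) = 0.122/0.421 = 0.2898.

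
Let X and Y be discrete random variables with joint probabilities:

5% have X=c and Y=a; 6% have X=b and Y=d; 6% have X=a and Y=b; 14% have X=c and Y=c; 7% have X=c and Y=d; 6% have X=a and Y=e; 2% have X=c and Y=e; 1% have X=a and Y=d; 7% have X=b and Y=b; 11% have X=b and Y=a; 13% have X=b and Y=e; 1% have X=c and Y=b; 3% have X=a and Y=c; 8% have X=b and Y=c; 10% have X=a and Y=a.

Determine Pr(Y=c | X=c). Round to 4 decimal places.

P(X=c) = 0.05 + 0.01 + 0.14 + 0.07 + 0.02 = 0.29.
P(Y=c | X=c) = 0.14/0.29 = 0.4828.

0.4828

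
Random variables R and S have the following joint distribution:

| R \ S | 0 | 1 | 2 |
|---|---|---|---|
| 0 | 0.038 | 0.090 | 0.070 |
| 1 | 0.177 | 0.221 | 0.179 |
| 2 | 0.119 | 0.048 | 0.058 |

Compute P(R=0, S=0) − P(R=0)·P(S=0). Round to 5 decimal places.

-0.02813

P(R=0) = 0.038 + 0.090 + 0.070 = 0.198.
P(S=0) = 0.038 + 0.177 + 0.119 = 0.334.
P(R=0, S=0) − P(R=0)P(S=0) = 0.038 − 0.198×0.334 = -0.02813.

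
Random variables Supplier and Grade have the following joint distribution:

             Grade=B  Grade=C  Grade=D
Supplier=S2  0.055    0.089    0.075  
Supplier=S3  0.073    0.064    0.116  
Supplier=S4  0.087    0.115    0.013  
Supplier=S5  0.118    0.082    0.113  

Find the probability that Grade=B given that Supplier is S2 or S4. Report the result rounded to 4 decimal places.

P(Supplier=S2) = 0.055 + 0.089 + 0.075 = 0.219.
P(Supplier=S4) = 0.087 + 0.115 + 0.013 = 0.215.
P(Supplier ∈ {S2, S4}) = 0.219 + 0.215 = 0.434; P(Grade=B, Supplier ∈ {S2, S4}) = 0.055 + 0.087 = 0.142.
P(Grade=B | Supplier ∈ {S2, S4}) = 0.142/0.434 = 0.3272.

0.3272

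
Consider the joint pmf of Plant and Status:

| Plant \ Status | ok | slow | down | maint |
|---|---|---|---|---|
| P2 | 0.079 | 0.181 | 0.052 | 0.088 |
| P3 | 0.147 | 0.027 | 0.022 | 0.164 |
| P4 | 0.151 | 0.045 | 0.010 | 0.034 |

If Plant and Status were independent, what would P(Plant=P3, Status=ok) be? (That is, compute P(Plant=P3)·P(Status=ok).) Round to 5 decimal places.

P(Plant=P3) = 0.147 + 0.027 + 0.022 + 0.164 = 0.360.
P(Status=ok) = 0.079 + 0.147 + 0.151 = 0.377.
Product: 0.360 × 0.377 = 0.13572.

0.13572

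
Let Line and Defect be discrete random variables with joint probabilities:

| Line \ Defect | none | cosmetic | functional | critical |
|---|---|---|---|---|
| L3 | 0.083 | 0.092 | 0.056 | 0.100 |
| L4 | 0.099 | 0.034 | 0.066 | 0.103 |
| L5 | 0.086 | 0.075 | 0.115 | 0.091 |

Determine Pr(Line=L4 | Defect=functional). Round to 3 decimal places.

P(Defect=functional) = 0.056 + 0.066 + 0.115 = 0.237.
P(Line=L4 | Defect=functional) = 0.066/0.237 = 0.278.

0.278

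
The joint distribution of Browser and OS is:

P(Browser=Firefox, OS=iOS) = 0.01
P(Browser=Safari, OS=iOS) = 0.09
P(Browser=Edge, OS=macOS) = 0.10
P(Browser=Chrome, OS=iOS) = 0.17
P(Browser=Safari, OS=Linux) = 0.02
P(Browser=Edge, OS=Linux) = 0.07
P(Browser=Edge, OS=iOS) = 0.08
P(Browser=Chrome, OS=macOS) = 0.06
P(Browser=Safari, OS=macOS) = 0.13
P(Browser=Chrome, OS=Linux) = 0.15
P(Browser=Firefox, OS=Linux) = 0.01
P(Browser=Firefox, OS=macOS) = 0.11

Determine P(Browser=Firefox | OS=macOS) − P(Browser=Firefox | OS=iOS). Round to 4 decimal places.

P(OS=macOS) = 0.06 + 0.11 + 0.13 + 0.10 = 0.40; P(Browser=Firefox | OS=macOS) = 0.11/0.40 = 0.27500.
P(OS=iOS) = 0.17 + 0.01 + 0.09 + 0.08 = 0.35; P(Browser=Firefox | OS=iOS) = 0.01/0.35 = 0.02857.
Difference = 0.2464.

0.2464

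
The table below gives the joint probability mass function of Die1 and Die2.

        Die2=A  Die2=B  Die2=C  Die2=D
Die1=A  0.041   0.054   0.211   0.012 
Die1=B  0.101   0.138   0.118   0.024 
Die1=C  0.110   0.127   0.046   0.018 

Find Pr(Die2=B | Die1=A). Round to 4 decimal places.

P(Die1=A) = 0.041 + 0.054 + 0.211 + 0.012 = 0.318.
P(Die2=B | Die1=A) = 0.054/0.318 = 0.1698.

0.1698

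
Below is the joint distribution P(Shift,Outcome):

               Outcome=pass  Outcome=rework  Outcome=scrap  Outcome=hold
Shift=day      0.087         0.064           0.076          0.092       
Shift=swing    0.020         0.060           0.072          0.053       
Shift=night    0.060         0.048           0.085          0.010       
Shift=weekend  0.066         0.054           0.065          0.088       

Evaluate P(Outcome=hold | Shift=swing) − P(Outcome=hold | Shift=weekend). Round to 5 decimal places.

P(Shift=swing) = 0.020 + 0.060 + 0.072 + 0.053 = 0.205; P(Outcome=hold | Shift=swing) = 0.053/0.205 = 0.258537.
P(Shift=weekend) = 0.066 + 0.054 + 0.065 + 0.088 = 0.273; P(Outcome=hold | Shift=weekend) = 0.088/0.273 = 0.322344.
Difference = -0.06381.

-0.06381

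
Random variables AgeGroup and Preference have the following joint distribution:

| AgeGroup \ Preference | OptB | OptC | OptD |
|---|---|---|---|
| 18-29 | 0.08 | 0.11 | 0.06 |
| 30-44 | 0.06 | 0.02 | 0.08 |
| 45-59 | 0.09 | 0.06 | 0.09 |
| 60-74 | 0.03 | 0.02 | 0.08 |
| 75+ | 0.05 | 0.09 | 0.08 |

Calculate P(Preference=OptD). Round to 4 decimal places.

0.3900

P(Preference=OptD) = 0.06 + 0.08 + 0.09 + 0.08 + 0.08 = 0.39.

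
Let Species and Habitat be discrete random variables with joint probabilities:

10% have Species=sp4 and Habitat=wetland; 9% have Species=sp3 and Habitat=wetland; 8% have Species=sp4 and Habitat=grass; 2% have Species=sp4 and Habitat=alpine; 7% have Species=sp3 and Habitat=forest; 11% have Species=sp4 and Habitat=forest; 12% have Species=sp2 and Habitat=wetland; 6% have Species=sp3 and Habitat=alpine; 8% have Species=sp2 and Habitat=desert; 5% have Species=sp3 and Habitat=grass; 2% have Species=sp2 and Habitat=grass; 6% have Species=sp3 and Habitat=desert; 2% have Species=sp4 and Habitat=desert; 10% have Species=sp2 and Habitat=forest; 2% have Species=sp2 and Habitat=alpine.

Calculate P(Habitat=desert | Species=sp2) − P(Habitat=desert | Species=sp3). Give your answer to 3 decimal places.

0.053

P(Species=sp2) = 0.10 + 0.02 + 0.12 + 0.08 + 0.02 = 0.34; P(Habitat=desert | Species=sp2) = 0.08/0.34 = 0.2353.
P(Species=sp3) = 0.07 + 0.05 + 0.09 + 0.06 + 0.06 = 0.33; P(Habitat=desert | Species=sp3) = 0.06/0.33 = 0.1818.
Difference = 0.053.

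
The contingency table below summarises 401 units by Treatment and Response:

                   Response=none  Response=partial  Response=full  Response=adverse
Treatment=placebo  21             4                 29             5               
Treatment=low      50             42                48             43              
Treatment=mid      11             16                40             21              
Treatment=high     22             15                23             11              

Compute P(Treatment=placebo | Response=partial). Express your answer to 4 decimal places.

Total with Response=partial: 4 + 42 + 16 + 15 = 77.
P(Treatment=placebo | Response=partial) = 4/77 = 0.0519.

0.0519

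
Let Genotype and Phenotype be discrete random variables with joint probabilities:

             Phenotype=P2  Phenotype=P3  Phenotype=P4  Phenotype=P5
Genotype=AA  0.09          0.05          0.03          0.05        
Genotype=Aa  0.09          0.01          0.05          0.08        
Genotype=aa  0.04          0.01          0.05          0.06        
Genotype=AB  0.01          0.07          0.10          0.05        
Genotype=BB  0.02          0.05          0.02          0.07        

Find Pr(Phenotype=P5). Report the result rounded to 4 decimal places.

P(Phenotype=P5) = 0.05 + 0.08 + 0.06 + 0.05 + 0.07 = 0.31.

0.3100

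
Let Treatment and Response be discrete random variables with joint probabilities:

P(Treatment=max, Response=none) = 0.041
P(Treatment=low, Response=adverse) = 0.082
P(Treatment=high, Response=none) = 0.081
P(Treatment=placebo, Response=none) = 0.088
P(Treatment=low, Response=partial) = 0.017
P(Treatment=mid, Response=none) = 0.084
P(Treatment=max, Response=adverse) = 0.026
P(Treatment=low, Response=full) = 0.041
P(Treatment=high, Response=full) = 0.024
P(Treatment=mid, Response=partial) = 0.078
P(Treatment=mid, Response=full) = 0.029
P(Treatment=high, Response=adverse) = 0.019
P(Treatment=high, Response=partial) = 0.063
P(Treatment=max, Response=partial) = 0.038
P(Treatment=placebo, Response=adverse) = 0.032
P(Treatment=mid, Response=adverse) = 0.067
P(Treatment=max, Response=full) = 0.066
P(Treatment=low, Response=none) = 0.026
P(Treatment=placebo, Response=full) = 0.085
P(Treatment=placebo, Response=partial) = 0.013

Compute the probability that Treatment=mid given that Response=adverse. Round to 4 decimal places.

0.2965

P(Response=adverse) = 0.032 + 0.082 + 0.067 + 0.019 + 0.026 = 0.226.
P(Treatment=mid | Response=adverse) = 0.067/0.226 = 0.2965.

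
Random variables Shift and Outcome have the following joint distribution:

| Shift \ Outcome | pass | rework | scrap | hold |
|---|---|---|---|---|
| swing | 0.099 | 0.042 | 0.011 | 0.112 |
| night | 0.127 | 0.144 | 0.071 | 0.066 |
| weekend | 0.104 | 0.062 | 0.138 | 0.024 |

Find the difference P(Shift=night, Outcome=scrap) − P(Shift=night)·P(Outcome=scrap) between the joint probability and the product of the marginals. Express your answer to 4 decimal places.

P(Shift=night) = 0.127 + 0.144 + 0.071 + 0.066 = 0.408.
P(Outcome=scrap) = 0.011 + 0.071 + 0.138 = 0.220.
P(Shift=night, Outcome=scrap) − P(Shift=night)P(Outcome=scrap) = 0.071 − 0.408×0.220 = -0.0188.

-0.0188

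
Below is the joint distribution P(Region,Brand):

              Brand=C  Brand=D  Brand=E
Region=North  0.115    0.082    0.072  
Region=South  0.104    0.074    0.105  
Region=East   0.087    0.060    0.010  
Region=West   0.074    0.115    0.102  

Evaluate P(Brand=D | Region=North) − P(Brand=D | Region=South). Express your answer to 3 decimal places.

P(Region=North) = 0.115 + 0.082 + 0.072 = 0.269; P(Brand=D | Region=North) = 0.082/0.269 = 0.3048.
P(Region=South) = 0.104 + 0.074 + 0.105 = 0.283; P(Brand=D | Region=South) = 0.074/0.283 = 0.2615.
Difference = 0.043.

0.043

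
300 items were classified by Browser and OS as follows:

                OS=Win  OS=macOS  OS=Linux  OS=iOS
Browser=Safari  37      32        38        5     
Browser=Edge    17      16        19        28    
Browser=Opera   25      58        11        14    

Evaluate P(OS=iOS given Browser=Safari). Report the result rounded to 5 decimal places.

0.04464

Total with Browser=Safari: 37 + 32 + 38 + 5 = 112.
P(OS=iOS | Browser=Safari) = 5/112 = 0.04464.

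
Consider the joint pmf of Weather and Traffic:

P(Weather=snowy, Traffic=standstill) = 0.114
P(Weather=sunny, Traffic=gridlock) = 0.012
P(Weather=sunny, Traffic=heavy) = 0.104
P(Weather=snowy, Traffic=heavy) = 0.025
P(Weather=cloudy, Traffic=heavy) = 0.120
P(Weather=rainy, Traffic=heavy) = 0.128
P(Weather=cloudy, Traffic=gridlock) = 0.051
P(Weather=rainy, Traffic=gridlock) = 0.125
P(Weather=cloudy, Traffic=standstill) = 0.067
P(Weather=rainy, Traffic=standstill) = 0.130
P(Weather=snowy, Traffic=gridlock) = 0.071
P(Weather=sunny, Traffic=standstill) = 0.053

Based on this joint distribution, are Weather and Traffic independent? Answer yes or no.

no

P(Weather=snowy) = 0.210 and P(Traffic=heavy) = 0.377, so their product is 0.07917, but P(Weather=snowy, Traffic=heavy) = 0.025. Since these differ, Weather and Traffic are not independent.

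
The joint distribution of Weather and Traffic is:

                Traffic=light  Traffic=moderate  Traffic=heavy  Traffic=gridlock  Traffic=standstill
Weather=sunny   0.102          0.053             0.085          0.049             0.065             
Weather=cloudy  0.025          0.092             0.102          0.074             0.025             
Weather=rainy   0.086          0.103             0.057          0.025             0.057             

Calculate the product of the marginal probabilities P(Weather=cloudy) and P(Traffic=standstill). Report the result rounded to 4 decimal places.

P(Weather=cloudy) = 0.025 + 0.092 + 0.102 + 0.074 + 0.025 = 0.318.
P(Traffic=standstill) = 0.065 + 0.025 + 0.057 = 0.147.
Product: 0.318 × 0.147 = 0.0467.

0.0467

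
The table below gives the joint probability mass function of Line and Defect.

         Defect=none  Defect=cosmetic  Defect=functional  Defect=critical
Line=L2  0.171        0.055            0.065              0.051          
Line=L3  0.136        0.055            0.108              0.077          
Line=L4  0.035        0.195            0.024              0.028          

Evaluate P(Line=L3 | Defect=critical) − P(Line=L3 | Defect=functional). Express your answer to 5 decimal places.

-0.05463

P(Defect=critical) = 0.051 + 0.077 + 0.028 = 0.156; P(Line=L3 | Defect=critical) = 0.077/0.156 = 0.493590.
P(Defect=functional) = 0.065 + 0.108 + 0.024 = 0.197; P(Line=L3 | Defect=functional) = 0.108/0.197 = 0.548223.
Difference = -0.05463.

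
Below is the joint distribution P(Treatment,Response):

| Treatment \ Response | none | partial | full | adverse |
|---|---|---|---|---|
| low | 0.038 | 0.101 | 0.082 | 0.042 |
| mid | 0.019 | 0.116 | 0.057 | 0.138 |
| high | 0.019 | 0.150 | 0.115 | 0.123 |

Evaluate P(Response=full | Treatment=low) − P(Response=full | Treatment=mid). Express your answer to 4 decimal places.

0.1391

P(Treatment=low) = 0.038 + 0.101 + 0.082 + 0.042 = 0.263; P(Response=full | Treatment=low) = 0.082/0.263 = 0.31179.
P(Treatment=mid) = 0.019 + 0.116 + 0.057 + 0.138 = 0.330; P(Response=full | Treatment=mid) = 0.057/0.330 = 0.17273.
Difference = 0.1391.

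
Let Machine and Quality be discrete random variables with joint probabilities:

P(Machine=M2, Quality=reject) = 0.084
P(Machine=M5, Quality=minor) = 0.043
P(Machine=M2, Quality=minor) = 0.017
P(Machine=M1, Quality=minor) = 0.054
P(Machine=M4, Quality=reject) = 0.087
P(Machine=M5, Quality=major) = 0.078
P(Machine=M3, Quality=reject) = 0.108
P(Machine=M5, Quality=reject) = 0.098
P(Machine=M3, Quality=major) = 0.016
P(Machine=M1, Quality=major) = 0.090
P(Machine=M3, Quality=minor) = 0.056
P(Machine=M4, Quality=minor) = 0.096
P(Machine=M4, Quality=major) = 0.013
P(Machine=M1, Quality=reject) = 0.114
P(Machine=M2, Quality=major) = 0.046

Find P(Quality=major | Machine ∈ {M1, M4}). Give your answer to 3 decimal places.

0.227

P(Machine=M1) = 0.054 + 0.090 + 0.114 = 0.258.
P(Machine=M4) = 0.096 + 0.013 + 0.087 = 0.196.
P(Machine ∈ {M1, M4}) = 0.258 + 0.196 = 0.454; P(Quality=major, Machine ∈ {M1, M4}) = 0.090 + 0.013 = 0.103.
P(Quality=major | Machine ∈ {M1, M4}) = 0.103/0.454 = 0.227.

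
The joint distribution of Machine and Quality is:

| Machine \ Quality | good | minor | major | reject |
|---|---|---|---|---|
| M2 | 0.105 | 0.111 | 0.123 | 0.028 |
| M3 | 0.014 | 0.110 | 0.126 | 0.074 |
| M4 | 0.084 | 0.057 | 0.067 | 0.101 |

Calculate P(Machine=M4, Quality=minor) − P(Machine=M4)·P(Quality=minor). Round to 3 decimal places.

P(Machine=M4) = 0.084 + 0.057 + 0.067 + 0.101 = 0.309.
P(Quality=minor) = 0.111 + 0.110 + 0.057 = 0.278.
P(Machine=M4, Quality=minor) − P(Machine=M4)P(Quality=minor) = 0.057 − 0.309×0.278 = -0.029.

-0.029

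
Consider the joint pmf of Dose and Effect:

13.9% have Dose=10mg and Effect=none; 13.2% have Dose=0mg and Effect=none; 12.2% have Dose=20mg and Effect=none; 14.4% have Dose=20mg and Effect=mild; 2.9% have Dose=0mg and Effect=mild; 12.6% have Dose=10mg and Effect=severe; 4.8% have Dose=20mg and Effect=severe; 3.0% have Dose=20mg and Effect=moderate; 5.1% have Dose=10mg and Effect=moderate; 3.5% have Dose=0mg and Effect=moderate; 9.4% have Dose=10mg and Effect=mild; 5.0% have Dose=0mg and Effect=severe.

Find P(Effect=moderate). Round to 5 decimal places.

0.11600

P(Effect=moderate) = 0.035 + 0.051 + 0.030 = 0.116.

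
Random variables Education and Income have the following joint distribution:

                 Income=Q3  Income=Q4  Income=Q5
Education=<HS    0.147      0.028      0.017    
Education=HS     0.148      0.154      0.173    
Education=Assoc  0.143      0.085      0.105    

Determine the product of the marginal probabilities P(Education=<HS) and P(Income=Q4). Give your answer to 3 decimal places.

P(Education=<HS) = 0.147 + 0.028 + 0.017 = 0.192.
P(Income=Q4) = 0.028 + 0.154 + 0.085 = 0.267.
Product: 0.192 × 0.267 = 0.051.

0.051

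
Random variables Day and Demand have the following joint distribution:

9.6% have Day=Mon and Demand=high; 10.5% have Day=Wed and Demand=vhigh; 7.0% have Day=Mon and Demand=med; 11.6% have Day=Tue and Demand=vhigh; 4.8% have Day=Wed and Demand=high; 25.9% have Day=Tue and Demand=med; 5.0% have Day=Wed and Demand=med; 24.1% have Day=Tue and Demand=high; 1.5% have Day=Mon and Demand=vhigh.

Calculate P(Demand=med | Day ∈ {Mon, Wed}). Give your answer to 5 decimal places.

P(Day=Mon) = 0.070 + 0.096 + 0.015 = 0.181.
P(Day=Wed) = 0.050 + 0.048 + 0.105 = 0.203.
P(Day ∈ {Mon, Wed}) = 0.181 + 0.203 = 0.384; P(Demand=med, Day ∈ {Mon, Wed}) = 0.070 + 0.050 = 0.120.
P(Demand=med | Day ∈ {Mon, Wed}) = 0.120/0.384 = 0.31250.

0.31250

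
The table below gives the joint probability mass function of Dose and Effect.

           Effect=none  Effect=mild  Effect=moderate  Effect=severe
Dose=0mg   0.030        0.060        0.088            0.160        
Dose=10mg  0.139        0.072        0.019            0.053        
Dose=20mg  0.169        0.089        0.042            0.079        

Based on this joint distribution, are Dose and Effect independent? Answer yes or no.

P(Dose=0mg) = 0.338 and P(Effect=none) = 0.338, so their product is 0.11424, but P(Dose=0mg, Effect=none) = 0.030. Since these differ, Dose and Effect are not independent.

no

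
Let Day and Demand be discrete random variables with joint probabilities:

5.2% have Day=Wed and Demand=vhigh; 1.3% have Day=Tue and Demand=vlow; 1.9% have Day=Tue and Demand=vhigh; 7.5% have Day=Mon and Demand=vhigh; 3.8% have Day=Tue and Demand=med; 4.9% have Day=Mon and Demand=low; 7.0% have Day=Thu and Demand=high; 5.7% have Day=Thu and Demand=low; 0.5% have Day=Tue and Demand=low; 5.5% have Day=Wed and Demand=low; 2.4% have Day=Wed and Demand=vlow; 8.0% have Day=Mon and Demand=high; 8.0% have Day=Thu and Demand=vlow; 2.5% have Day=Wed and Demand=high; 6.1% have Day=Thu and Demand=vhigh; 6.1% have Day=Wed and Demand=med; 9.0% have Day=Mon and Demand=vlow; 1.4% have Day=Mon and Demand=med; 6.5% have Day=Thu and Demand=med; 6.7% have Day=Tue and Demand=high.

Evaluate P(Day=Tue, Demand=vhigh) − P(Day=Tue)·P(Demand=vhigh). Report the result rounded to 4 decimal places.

P(Day=Tue) = 0.013 + 0.005 + 0.038 + 0.067 + 0.019 = 0.142.
P(Demand=vhigh) = 0.075 + 0.019 + 0.052 + 0.061 = 0.207.
P(Day=Tue, Demand=vhigh) − P(Day=Tue)P(Demand=vhigh) = 0.019 − 0.142×0.207 = -0.0104.

-0.0104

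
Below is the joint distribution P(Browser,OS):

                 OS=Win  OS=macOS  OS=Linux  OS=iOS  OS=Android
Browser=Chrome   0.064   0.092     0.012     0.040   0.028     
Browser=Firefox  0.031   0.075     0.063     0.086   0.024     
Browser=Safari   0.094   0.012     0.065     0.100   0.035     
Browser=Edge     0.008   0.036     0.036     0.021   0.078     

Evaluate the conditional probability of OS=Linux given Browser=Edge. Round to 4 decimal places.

P(Browser=Edge) = 0.008 + 0.036 + 0.036 + 0.021 + 0.078 = 0.179.
P(OS=Linux | Browser=Edge) = 0.036/0.179 = 0.2011.

0.2011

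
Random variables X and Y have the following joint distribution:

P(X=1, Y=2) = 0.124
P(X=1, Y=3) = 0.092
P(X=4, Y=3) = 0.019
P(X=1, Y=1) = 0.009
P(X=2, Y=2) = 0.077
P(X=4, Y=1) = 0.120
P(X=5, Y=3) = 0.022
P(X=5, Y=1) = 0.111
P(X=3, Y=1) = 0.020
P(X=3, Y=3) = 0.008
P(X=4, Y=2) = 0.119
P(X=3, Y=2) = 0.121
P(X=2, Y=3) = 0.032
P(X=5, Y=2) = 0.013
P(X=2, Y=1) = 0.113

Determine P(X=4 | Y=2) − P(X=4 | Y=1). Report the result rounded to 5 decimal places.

P(Y=2) = 0.124 + 0.077 + 0.121 + 0.119 + 0.013 = 0.454; P(X=4 | Y=2) = 0.119/0.454 = 0.262115.
P(Y=1) = 0.009 + 0.113 + 0.020 + 0.120 + 0.111 = 0.373; P(X=4 | Y=1) = 0.120/0.373 = 0.321716.
Difference = -0.05960.

-0.05960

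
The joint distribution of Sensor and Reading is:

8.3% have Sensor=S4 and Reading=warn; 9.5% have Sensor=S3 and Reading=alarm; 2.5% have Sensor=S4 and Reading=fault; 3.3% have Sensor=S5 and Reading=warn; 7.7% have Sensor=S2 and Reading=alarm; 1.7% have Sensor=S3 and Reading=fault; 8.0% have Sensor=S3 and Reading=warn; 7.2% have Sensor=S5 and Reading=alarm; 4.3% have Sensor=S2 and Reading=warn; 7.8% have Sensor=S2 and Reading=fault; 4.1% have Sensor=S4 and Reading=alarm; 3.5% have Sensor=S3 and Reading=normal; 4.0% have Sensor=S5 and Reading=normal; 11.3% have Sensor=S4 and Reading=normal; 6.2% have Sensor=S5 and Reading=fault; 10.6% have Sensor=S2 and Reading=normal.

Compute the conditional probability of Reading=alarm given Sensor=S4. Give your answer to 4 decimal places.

P(Sensor=S4) = 0.113 + 0.083 + 0.041 + 0.025 = 0.262.
P(Reading=alarm | Sensor=S4) = 0.041/0.262 = 0.1565.

0.1565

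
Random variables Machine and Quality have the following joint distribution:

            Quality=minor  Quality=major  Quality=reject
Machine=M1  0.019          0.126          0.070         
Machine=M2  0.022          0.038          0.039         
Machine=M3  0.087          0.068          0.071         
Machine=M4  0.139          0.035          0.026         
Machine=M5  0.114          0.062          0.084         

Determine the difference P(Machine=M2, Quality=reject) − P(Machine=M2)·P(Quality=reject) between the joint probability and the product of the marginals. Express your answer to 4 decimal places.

0.0103

P(Machine=M2) = 0.022 + 0.038 + 0.039 = 0.099.
P(Quality=reject) = 0.070 + 0.039 + 0.071 + 0.026 + 0.084 = 0.290.
P(Machine=M2, Quality=reject) − P(Machine=M2)P(Quality=reject) = 0.039 − 0.099×0.290 = 0.0103.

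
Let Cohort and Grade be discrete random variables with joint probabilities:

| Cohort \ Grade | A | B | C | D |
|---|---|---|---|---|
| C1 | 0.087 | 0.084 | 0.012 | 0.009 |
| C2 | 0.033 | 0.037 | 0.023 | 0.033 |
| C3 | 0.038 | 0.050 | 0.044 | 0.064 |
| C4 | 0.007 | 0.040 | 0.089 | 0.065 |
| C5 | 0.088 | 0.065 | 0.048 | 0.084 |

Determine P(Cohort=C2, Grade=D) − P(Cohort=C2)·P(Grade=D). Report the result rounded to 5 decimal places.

P(Cohort=C2) = 0.033 + 0.037 + 0.023 + 0.033 = 0.126.
P(Grade=D) = 0.009 + 0.033 + 0.064 + 0.065 + 0.084 = 0.255.
P(Cohort=C2, Grade=D) − P(Cohort=C2)P(Grade=D) = 0.033 − 0.126×0.255 = 0.00087.

0.00087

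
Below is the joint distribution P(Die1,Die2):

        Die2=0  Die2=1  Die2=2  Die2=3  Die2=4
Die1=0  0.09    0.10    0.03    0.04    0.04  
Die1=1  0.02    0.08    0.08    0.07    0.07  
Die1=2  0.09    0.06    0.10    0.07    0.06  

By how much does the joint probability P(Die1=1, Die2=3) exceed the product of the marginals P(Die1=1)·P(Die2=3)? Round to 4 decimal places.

0.0124

P(Die1=1) = 0.02 + 0.08 + 0.08 + 0.07 + 0.07 = 0.32.
P(Die2=3) = 0.04 + 0.07 + 0.07 = 0.18.
P(Die1=1, Die2=3) − P(Die1=1)P(Die2=3) = 0.07 − 0.32×0.18 = 0.0124.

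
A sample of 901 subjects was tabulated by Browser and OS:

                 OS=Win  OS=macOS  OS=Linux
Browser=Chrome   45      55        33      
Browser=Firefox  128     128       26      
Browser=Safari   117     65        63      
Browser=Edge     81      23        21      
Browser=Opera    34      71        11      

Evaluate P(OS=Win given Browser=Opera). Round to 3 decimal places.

Total with Browser=Opera: 34 + 71 + 11 = 116.
P(OS=Win | Browser=Opera) = 34/116 = 0.293.

0.293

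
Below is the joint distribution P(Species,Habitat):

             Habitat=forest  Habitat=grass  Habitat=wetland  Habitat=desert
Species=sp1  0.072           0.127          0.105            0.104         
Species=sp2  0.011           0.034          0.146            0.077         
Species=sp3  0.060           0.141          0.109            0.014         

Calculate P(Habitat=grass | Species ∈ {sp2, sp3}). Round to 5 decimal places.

0.29561

P(Species=sp2) = 0.011 + 0.034 + 0.146 + 0.077 = 0.268.
P(Species=sp3) = 0.060 + 0.141 + 0.109 + 0.014 = 0.324.
P(Species ∈ {sp2, sp3}) = 0.268 + 0.324 = 0.592; P(Habitat=grass, Species ∈ {sp2, sp3}) = 0.034 + 0.141 = 0.175.
P(Habitat=grass | Species ∈ {sp2, sp3}) = 0.175/0.592 = 0.29561.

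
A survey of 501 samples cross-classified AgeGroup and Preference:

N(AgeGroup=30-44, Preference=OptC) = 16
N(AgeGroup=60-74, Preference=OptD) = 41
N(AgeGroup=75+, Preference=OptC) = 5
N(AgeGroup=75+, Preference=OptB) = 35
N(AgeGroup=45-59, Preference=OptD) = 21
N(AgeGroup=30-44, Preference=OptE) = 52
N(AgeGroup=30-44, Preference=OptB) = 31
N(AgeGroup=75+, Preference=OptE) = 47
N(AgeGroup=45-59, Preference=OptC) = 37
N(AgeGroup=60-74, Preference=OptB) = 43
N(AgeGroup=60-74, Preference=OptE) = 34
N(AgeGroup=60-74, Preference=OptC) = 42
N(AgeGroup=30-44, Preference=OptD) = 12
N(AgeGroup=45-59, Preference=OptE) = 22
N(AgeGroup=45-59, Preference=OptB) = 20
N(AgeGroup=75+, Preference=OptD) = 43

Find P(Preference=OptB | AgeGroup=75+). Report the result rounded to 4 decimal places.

Total with AgeGroup=75+: 35 + 5 + 43 + 47 = 130.
P(Preference=OptB | AgeGroup=75+) = 35/130 = 0.2692.

0.2692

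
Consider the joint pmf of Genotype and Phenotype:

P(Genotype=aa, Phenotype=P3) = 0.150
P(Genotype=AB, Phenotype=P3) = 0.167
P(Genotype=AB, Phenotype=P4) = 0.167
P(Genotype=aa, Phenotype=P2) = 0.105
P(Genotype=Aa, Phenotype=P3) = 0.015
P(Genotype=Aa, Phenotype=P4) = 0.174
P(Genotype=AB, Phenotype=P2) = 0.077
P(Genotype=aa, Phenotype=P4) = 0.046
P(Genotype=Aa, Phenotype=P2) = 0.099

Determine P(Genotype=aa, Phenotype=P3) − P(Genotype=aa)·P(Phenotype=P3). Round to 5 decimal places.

0.05007

P(Genotype=aa) = 0.105 + 0.150 + 0.046 = 0.301.
P(Phenotype=P3) = 0.015 + 0.150 + 0.167 = 0.332.
P(Genotype=aa, Phenotype=P3) − P(Genotype=aa)P(Phenotype=P3) = 0.150 − 0.301×0.332 = 0.05007.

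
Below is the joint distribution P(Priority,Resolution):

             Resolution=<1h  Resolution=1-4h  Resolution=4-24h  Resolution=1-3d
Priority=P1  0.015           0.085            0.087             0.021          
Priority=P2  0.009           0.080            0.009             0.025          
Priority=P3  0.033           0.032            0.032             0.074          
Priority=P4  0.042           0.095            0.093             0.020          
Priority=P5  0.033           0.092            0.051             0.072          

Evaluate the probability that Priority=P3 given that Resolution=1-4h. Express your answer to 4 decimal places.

0.0833

P(Resolution=1-4h) = 0.085 + 0.080 + 0.032 + 0.095 + 0.092 = 0.384.
P(Priority=P3 | Resolution=1-4h) = 0.032/0.384 = 0.0833.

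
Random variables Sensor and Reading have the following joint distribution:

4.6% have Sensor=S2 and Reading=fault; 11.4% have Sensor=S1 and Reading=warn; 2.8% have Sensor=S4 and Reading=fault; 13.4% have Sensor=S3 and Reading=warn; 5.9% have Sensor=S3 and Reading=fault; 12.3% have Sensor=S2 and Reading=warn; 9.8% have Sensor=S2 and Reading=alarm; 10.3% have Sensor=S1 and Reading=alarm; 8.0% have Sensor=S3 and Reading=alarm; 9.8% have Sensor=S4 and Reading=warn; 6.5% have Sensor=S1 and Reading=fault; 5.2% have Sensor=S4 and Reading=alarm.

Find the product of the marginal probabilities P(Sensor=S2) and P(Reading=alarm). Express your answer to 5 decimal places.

0.08891

P(Sensor=S2) = 0.123 + 0.098 + 0.046 = 0.267.
P(Reading=alarm) = 0.103 + 0.098 + 0.080 + 0.052 = 0.333.
Product: 0.267 × 0.333 = 0.08891.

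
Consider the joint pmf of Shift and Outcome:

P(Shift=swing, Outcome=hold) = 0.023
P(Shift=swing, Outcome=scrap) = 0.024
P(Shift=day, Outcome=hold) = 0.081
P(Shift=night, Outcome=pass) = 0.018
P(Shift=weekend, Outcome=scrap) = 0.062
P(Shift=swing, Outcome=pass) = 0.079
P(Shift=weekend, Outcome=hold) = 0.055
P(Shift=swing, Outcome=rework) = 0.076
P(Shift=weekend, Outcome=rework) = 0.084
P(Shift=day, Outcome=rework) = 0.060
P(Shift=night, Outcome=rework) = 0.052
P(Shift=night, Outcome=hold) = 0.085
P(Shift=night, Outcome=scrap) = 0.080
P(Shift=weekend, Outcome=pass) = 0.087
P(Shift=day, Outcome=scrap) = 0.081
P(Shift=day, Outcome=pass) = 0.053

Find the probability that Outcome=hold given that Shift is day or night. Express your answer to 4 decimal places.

0.3255

P(Shift=day) = 0.053 + 0.060 + 0.081 + 0.081 = 0.275.
P(Shift=night) = 0.018 + 0.052 + 0.080 + 0.085 = 0.235.
P(Shift ∈ {day, night}) = 0.275 + 0.235 = 0.510; P(Outcome=hold, Shift ∈ {day, night}) = 0.081 + 0.085 = 0.166.
P(Outcome=hold | Shift ∈ {day, night}) = 0.166/0.510 = 0.3255.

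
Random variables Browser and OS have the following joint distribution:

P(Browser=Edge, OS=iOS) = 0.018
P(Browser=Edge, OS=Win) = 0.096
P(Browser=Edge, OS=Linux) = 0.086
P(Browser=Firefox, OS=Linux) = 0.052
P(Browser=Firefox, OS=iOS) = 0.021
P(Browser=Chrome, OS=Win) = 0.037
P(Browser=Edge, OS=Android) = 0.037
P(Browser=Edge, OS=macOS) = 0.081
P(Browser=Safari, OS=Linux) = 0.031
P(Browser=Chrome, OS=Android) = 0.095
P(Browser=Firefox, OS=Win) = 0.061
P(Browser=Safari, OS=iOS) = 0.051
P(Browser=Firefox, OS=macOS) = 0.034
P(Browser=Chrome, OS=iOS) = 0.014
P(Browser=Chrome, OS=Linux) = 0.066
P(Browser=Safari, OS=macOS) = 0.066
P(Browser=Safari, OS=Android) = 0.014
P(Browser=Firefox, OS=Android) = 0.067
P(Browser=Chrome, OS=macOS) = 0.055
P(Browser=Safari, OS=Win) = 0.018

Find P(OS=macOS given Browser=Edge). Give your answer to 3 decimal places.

0.255

P(Browser=Edge) = 0.096 + 0.081 + 0.086 + 0.018 + 0.037 = 0.318.
P(OS=macOS | Browser=Edge) = 0.081/0.318 = 0.255.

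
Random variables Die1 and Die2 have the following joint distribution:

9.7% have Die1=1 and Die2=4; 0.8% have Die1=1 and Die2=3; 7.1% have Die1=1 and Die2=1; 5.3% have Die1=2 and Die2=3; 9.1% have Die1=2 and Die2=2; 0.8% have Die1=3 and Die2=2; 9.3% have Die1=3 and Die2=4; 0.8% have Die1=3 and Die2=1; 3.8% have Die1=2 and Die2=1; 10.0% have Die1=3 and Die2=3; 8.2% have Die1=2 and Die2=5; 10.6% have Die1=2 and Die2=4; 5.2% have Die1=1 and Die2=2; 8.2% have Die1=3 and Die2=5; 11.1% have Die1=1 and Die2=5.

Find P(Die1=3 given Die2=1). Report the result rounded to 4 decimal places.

0.0684

P(Die2=1) = 0.071 + 0.038 + 0.008 = 0.117.
P(Die1=3 | Die2=1) = 0.008/0.117 = 0.0684.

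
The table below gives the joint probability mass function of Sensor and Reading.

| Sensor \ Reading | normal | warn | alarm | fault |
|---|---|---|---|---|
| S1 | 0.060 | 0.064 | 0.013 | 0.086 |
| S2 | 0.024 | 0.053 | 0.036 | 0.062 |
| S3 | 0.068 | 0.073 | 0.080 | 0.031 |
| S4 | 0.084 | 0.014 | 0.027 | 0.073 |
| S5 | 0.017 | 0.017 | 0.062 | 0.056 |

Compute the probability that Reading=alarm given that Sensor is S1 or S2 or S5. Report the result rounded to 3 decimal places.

0.202

P(Sensor=S1) = 0.060 + 0.064 + 0.013 + 0.086 = 0.223.
P(Sensor=S2) = 0.024 + 0.053 + 0.036 + 0.062 = 0.175.
P(Sensor=S5) = 0.017 + 0.017 + 0.062 + 0.056 = 0.152.
P(Sensor ∈ {S1, S2, S5}) = 0.223 + 0.175 + 0.152 = 0.550; P(Reading=alarm, Sensor ∈ {S1, S2, S5}) = 0.013 + 0.036 + 0.062 = 0.111.
P(Reading=alarm | Sensor ∈ {S1, S2, S5}) = 0.111/0.550 = 0.202.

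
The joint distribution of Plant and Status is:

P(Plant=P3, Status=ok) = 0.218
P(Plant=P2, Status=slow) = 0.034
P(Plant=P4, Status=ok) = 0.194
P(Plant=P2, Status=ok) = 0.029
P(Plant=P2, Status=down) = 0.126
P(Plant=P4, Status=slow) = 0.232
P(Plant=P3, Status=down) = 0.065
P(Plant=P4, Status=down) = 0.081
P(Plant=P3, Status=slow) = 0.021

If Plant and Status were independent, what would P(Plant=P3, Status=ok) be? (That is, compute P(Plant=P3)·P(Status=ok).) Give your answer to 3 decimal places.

P(Plant=P3) = 0.218 + 0.021 + 0.065 = 0.304.
P(Status=ok) = 0.029 + 0.218 + 0.194 = 0.441.
Product: 0.304 × 0.441 = 0.134.

0.134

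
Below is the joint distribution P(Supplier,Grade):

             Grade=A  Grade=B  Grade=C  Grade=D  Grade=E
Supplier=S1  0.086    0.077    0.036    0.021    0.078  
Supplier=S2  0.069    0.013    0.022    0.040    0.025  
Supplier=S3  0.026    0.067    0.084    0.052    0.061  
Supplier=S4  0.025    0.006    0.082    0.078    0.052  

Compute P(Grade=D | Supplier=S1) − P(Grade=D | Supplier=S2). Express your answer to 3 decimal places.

P(Supplier=S1) = 0.086 + 0.077 + 0.036 + 0.021 + 0.078 = 0.298; P(Grade=D | Supplier=S1) = 0.021/0.298 = 0.0705.
P(Supplier=S2) = 0.069 + 0.013 + 0.022 + 0.040 + 0.025 = 0.169; P(Grade=D | Supplier=S2) = 0.040/0.169 = 0.2367.
Difference = -0.166.

-0.166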